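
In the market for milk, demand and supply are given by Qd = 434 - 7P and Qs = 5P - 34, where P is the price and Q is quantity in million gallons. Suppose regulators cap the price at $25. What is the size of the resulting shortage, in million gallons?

In a free market, 434 - 7P = 5P - 34 gives the equilibrium P* = 39, Q* = 161.
Because the ceiling (25) lies below the market-clearing price, it is binding.
At P = 25: Qd = 434 - 7·25 = 259 and Qs = 5·25 - 34 = 91.
Shortage = Qd - Qs = 259 - 91 = 168.

168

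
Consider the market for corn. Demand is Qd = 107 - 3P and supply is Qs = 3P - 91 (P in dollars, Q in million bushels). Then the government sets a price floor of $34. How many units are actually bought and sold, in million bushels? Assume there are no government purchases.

5

Setting quantity demanded equal to quantity supplied, 107 - 3P = 3P - 91, gives P* = 33 and Q* = 8.
Since 34 > 33, the floor is binding.
At P = 34: Qd = 107 - 3·34 = 5 and Qs = 3·34 - 91 = 11.
The quantity actually transacted is the short side, demand: 5.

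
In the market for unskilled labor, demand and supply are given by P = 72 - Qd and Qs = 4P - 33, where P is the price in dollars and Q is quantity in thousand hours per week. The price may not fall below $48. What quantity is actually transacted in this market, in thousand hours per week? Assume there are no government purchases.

24

Rearranging demand gives Qd = 72 - P. Without the control the market clears where 72 - P = 4P - 33, i.e. P* = 21 and Q* = 51.
The floor of 48 is above the equilibrium price 21, so it binds.
At P = 48: Qd = 72 - 48 = 24 and Qs = 4·48 - 33 = 159.
The quantity actually transacted is the short side, demand: 24.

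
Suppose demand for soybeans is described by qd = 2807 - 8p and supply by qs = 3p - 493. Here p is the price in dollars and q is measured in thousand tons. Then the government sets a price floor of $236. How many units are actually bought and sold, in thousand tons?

Without the control the market clears where 2807 - 8p = 3p - 493, i.e. p* = 300 and q* = 407.
The floor of 236 is below the equilibrium price 300, so it is not binding; the market clears at p* = 300, q* = 407.

407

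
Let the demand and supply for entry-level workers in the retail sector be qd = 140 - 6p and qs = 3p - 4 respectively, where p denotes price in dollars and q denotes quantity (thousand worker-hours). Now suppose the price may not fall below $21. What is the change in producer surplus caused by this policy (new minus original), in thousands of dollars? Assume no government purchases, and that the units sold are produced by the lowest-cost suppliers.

Setting quantity demanded equal to quantity supplied, 140 - 6p = 3p - 4, gives p* = 16 and q* = 44.
Because the floor (21) lies above the market-clearing price, it is binding.
At p = 21: qd = 140 - 6·21 = 14 and qs = 3·21 - 4 = 59.
Producer surplus without the control is ½ · (16 - 4/3) · 44 = 968/3.
With the floor, 14 units are sold at 21. The supply price at q = 14 is 6, so PS = ½ · [(21 - 4/3) + (21 - 6)] · 14 = 728/3.
Change in producer surplus = 728/3 - 968/3 = -80.

-80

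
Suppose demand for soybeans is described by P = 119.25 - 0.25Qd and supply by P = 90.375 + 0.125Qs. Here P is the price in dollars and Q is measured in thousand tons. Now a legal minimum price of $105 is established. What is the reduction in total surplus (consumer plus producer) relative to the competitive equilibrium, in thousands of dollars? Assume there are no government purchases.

Rearranging demand gives Qd = 477 - 4P; rearranging supply gives Qs = 8P - 723. Without the control the market clears where 477 - 4P = 8P - 723, i.e. P* = 100 and Q* = 77.
Since 105 > 100, the floor is binding.
At P = 105: Qd = 477 - 4·105 = 57 and Qs = 8·105 - 723 = 117.
Quantity traded falls to 57. At Q = 57 the demand price is (477 - 57)/4 = 105 and the supply price is (723 + 57)/8 = 97.5.
Deadweight loss = ½ · (105 - 97.5) · (77 - 57) = ½ · 7.5 · 20 = 75.

75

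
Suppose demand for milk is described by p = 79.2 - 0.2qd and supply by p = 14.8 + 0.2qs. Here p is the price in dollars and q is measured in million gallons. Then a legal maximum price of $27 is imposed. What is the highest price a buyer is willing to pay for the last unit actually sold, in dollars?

67

Rearranging demand gives qd = 396 - 5p; rearranging supply gives qs = 5p - 74. Equilibrium: 396 - 5p = 5p - 74, so 470 = 10p and p* = 47, q* = 161.
Because the ceiling (27) lies below the market-clearing price, it is binding.
At p = 27: qd = 396 - 5·27 = 261 and qs = 5·27 - 74 = 61.
Only 61 units reach the market. On the demand curve, the marginal buyer's willingness to pay at q = 61 is (396 - 61)/5 = 67.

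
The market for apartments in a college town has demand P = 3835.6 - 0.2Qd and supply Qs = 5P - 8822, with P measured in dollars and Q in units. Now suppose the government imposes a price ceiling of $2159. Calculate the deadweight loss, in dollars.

Rearranging demand gives Qd = 19178 - 5P. In a free market, 19178 - 5P = 5P - 8822 gives the equilibrium P* = 2800, Q* = 5178.
Since 2159 < 2800, the ceiling is binding.
At P = 2159: Qd = 19178 - 5·2159 = 8383 and Qs = 5·2159 - 8822 = 1973.
Quantity traded falls to 1973. At Q = 1973 the demand price is (19178 - 1973)/5 = 3441 and the supply price is (8822 + 1973)/5 = 2159.
Deadweight loss = ½ · (3441 - 2159) · (5178 - 1973) = ½ · 1282 · 3205 = 2054405.

2054405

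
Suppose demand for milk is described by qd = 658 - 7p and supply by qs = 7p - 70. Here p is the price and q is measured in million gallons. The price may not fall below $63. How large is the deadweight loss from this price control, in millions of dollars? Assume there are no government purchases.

847

Setting quantity demanded equal to quantity supplied, 658 - 7p = 7p - 70, gives p* = 52 and q* = 294.
Since 63 > 52, the floor is binding.
At p = 63: qd = 658 - 7·63 = 217 and qs = 7·63 - 70 = 371.
Quantity traded falls to 217. At q = 217 the demand price is (658 - 217)/7 = 63 and the supply price is (70 + 217)/7 = 41.
Deadweight loss = ½ · (63 - 41) · (294 - 217) = ½ · 22 · 77 = 847.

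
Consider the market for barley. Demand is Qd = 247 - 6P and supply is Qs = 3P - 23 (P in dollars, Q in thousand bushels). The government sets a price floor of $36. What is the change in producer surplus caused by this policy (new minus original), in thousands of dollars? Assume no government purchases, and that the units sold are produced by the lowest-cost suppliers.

Equilibrium: 247 - 6P = 3P - 23, so 270 = 9P and P* = 30, Q* = 67.
The floor of 36 is above the equilibrium price 30, so it binds.
At P = 36: Qd = 247 - 6·36 = 31 and Qs = 3·36 - 23 = 85.
Producer surplus without the control is ½ · (30 - 23/3) · 67 = 4489/6.
With the floor, 31 units are sold at 36. The supply price at Q = 31 is 18, so PS = ½ · [(36 - 23/3) + (36 - 18)] · 31 = 4309/6.
Change in producer surplus = 4309/6 - 4489/6 = -30.

-30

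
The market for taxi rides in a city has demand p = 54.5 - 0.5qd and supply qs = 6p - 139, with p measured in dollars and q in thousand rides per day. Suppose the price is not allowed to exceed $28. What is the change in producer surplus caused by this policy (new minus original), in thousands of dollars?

-114

Rearranging demand gives qd = 109 - 2p. In a free market, 109 - 2p = 6p - 139 gives the equilibrium p* = 31, q* = 47.
Because the ceiling (28) lies below the market-clearing price, it is binding.
At p = 28: qd = 109 - 2·28 = 53 and qs = 6·28 - 139 = 29.
Producer surplus without the control is ½ · (31 - 139/6) · 47 = 2209/12.
With the ceiling, producers sell 29 units at 28, so PS = ½ · (28 - 139/6) · 29 = 841/12.
Change in producer surplus = 841/12 - 2209/12 = -114.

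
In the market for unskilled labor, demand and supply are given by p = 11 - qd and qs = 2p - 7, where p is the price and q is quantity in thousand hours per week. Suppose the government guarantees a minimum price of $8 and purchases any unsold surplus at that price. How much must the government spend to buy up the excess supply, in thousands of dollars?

48

Rearranging demand gives qd = 11 - p. In a free market, 11 - p = 2p - 7 gives the equilibrium p* = 6, q* = 5.
Because the floor (8) lies above the market-clearing price, it is binding.
At p = 8: qd = 11 - 8 = 3 and qs = 2·8 - 7 = 9.
Surplus = qs - qd = 6.
Government expenditure = surplus × support price = 6 × 8 = 48.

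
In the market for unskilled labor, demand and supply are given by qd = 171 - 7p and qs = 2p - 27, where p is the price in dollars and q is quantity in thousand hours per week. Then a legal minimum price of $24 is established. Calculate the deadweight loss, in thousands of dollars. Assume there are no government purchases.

Setting quantity demanded equal to quantity supplied, 171 - 7p = 2p - 27, gives p* = 22 and q* = 17.
Since 24 > 22, the floor is binding.
At p = 24: qd = 171 - 7·24 = 3 and qs = 2·24 - 27 = 21.
Quantity traded falls to 3. At q = 3 the demand price is (171 - 3)/7 = 24 and the supply price is (27 + 3)/2 = 15.
Deadweight loss = ½ · (24 - 15) · (17 - 3) = ½ · 9 · 14 = 63.

63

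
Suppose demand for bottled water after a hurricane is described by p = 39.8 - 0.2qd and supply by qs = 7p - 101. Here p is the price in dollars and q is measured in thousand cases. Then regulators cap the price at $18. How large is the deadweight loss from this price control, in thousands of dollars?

Rearranging demand gives qd = 199 - 5p. Equilibrium: 199 - 5p = 7p - 101, so 300 = 12p and p* = 25, q* = 74.
The ceiling of 18 is below the equilibrium price 25, so it binds.
At p = 18: qd = 199 - 5·18 = 109 and qs = 7·18 - 101 = 25.
Quantity traded falls to 25. At q = 25 the demand price is (199 - 25)/5 = 34.8 and the supply price is (101 + 25)/7 = 18.
Deadweight loss = ½ · (34.8 - 18) · (74 - 25) = ½ · 16.8 · 49 = 411.6.

411.6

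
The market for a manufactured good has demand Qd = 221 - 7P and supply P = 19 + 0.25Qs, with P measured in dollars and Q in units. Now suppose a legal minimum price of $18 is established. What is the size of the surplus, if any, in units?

0

Rearranging supply gives Qs = 4P - 76. Setting quantity demanded equal to quantity supplied, 221 - 7P = 4P - 76, gives P* = 27 and Q* = 32.
The floor of 18 is below the equilibrium price 27, so it is not binding; the market clears at P* = 27, Q* = 32.
Since the control does not bind, there is no surplus.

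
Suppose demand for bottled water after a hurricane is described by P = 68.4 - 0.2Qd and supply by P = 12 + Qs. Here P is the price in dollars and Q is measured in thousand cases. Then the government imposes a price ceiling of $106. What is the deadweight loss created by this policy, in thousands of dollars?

Rearranging demand gives Qd = 342 - 5P; rearranging supply gives Qs = P - 12. In a free market, 342 - 5P = P - 12 gives the equilibrium P* = 59, Q* = 47.
The ceiling of 106 is above the equilibrium price 59, so it is not binding; the market clears at P* = 59, Q* = 47.
Since the control does not bind, no trades are prevented and deadweight loss is zero.

0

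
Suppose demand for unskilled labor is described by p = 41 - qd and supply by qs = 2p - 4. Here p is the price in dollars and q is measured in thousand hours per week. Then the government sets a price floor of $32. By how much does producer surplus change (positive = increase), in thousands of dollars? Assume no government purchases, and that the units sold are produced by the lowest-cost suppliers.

Rearranging demand gives qd = 41 - p. Without the control the market clears where 41 - p = 2p - 4, i.e. p* = 15 and q* = 26.
Since 32 > 15, the floor is binding.
At p = 32: qd = 41 - 32 = 9 and qs = 2·32 - 4 = 60.
Producer surplus without the control is ½ · (15 - 2) · 26 = 169.
With the floor, 9 units are sold at 32. The supply price at q = 9 is 6.5, so PS = ½ · [(32 - 2) + (32 - 6.5)] · 9 = 249.75.
Change in producer surplus = 249.75 - 169 = 80.75.

80.75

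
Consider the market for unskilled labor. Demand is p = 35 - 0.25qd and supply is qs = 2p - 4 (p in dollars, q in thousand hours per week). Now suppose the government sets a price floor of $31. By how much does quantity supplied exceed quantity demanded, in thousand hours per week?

Rearranging demand gives qd = 140 - 4p. Without the control the market clears where 140 - 4p = 2p - 4, i.e. p* = 24 and q* = 44.
Since 31 > 24, the floor is binding.
At p = 31: qd = 140 - 4·31 = 16 and qs = 2·31 - 4 = 58.
Surplus = qs - qd = 58 - 16 = 42.

42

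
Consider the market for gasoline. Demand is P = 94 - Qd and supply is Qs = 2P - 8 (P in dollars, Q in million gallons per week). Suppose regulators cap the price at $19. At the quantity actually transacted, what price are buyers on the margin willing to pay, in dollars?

64

Rearranging demand gives Qd = 94 - P. Equilibrium: 94 - P = 2P - 8, so 102 = 3P and P* = 34, Q* = 60.
Because the ceiling (19) lies below the market-clearing price, it is binding.
At P = 19: Qd = 94 - 19 = 75 and Qs = 2·19 - 8 = 30.
Only 30 units reach the market. On the demand curve, the marginal buyer's willingness to pay at Q = 30 is (94 - 30) = 64.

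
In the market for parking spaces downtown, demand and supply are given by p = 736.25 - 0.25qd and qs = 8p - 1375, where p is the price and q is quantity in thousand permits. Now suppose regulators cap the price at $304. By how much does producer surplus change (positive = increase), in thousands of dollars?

Rearranging demand gives qd = 2945 - 4p. Without the control the market clears where 2945 - 4p = 8p - 1375, i.e. p* = 360 and q* = 1505.
Since 304 < 360, the ceiling is binding.
At p = 304: qd = 2945 - 4·304 = 1729 and qs = 8·304 - 1375 = 1057.
Producer surplus without the control is ½ · (360 - 171.875) · 1505 = 141564.0625.
With the ceiling, producers sell 1057 units at 304, so PS = ½ · (304 - 171.875) · 1057 = 69828.0625.
Change in producer surplus = 69828.0625 - 141564.0625 = -71736.

-71736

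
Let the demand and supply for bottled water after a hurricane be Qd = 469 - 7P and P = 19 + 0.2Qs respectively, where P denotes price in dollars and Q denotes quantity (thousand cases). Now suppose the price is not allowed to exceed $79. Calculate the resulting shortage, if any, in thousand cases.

Rearranging supply gives Qs = 5P - 95. In a free market, 469 - 7P = 5P - 95 gives the equilibrium P* = 47, Q* = 140.
The ceiling of 79 is above the equilibrium price 47, so it is not binding; the market clears at P* = 47, Q* = 140.
Since the control does not bind, there is no shortage.

0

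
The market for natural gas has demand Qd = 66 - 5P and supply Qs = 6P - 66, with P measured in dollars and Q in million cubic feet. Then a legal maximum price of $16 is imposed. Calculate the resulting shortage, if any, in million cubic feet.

0

Setting quantity demanded equal to quantity supplied, 66 - 5P = 6P - 66, gives P* = 12 and Q* = 6.
The ceiling of 16 is above the equilibrium price 12, so it is not binding; the market clears at P* = 12, Q* = 6.
Since the control does not bind, there is no shortage.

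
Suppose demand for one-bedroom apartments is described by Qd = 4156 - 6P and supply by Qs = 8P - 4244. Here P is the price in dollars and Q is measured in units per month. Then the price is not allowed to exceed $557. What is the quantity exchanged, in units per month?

Without the control the market clears where 4156 - 6P = 8P - 4244, i.e. P* = 600 and Q* = 556.
Since 557 < 600, the ceiling is binding.
At P = 557: Qd = 4156 - 6·557 = 814 and Qs = 8·557 - 4244 = 212.
The quantity actually transacted is the short side, supply: 212.

212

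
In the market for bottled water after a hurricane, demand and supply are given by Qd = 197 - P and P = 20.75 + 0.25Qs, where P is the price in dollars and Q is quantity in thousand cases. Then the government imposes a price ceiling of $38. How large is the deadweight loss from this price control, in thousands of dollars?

3240

Rearranging supply gives Qs = 4P - 83. Setting quantity demanded equal to quantity supplied, 197 - P = 4P - 83, gives P* = 56 and Q* = 141.
Because the ceiling (38) lies below the market-clearing price, it is binding.
At P = 38: Qd = 197 - 38 = 159 and Qs = 4·38 - 83 = 69.
Quantity traded falls to 69. At Q = 69 the demand price is 197 - 69 = 128 and the supply price is (83 + 69)/4 = 38.
Deadweight loss = ½ · (128 - 38) · (141 - 69) = ½ · 90 · 72 = 3240.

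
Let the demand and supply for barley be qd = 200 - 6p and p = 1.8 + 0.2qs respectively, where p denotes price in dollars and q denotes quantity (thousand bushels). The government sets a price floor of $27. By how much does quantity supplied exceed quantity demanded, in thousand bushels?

88

Rearranging supply gives qs = 5p - 9. In a free market, 200 - 6p = 5p - 9 gives the equilibrium p* = 19, q* = 86.
Since 27 > 19, the floor is binding.
At p = 27: qd = 200 - 6·27 = 38 and qs = 5·27 - 9 = 126.
Surplus = qs - qd = 126 - 38 = 88.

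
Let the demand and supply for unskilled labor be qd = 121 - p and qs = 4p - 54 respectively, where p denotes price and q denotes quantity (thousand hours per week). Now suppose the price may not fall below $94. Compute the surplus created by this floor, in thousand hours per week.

Equilibrium: 121 - p = 4p - 54, so 175 = 5p and p* = 35, q* = 86.
Since 94 > 35, the floor is binding.
At p = 94: qd = 121 - 94 = 27 and qs = 4·94 - 54 = 322.
Surplus = qs - qd = 322 - 27 = 295.

295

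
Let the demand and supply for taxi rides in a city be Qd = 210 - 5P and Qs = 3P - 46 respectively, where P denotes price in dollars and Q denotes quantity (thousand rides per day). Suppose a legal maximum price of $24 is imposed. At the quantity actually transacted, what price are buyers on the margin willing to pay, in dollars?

Without the control the market clears where 210 - 5P = 3P - 46, i.e. P* = 32 and Q* = 50.
Because the ceiling (24) lies below the market-clearing price, it is binding.
At P = 24: Qd = 210 - 5·24 = 90 and Qs = 3·24 - 46 = 26.
Only 26 units reach the market. On the demand curve, the marginal buyer's willingness to pay at Q = 26 is (210 - 26)/5 = 36.8.

36.8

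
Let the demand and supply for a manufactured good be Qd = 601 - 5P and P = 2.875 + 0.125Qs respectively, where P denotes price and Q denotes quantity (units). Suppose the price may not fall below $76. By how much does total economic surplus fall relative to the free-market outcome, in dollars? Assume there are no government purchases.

Rearranging supply gives Qs = 8P - 23. Equilibrium: 601 - 5P = 8P - 23, so 624 = 13P and P* = 48, Q* = 361.
Because the floor (76) lies above the market-clearing price, it is binding.
At P = 76: Qd = 601 - 5·76 = 221 and Qs = 8·76 - 23 = 585.
Quantity traded falls to 221. At Q = 221 the demand price is (601 - 221)/5 = 76 and the supply price is (23 + 221)/8 = 30.5.
Deadweight loss = ½ · (76 - 30.5) · (361 - 221) = ½ · 45.5 · 140 = 3185.

3185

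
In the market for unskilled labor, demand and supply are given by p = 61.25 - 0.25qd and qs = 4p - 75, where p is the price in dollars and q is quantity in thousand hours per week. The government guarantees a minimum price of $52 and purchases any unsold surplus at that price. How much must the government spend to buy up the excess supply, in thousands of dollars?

4992

Rearranging demand gives qd = 245 - 4p. In a free market, 245 - 4p = 4p - 75 gives the equilibrium p* = 40, q* = 85.
Because the floor (52) lies above the market-clearing price, it is binding.
At p = 52: qd = 245 - 4·52 = 37 and qs = 4·52 - 75 = 133.
Surplus = qs - qd = 96.
Government expenditure = surplus × support price = 96 × 52 = 4992.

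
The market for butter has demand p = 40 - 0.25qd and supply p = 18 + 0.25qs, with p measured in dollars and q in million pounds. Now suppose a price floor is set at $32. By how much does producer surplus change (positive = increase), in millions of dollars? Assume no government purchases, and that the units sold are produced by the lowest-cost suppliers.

78

Rearranging demand gives qd = 160 - 4p; rearranging supply gives qs = 4p - 72. In a free market, 160 - 4p = 4p - 72 gives the equilibrium p* = 29, q* = 44.
The floor of 32 is above the equilibrium price 29, so it binds.
At p = 32: qd = 160 - 4·32 = 32 and qs = 4·32 - 72 = 56.
Producer surplus without the control is ½ · (29 - 18) · 44 = 242.
With the floor, 32 units are sold at 32. The supply price at q = 32 is 26, so PS = ½ · [(32 - 18) + (32 - 26)] · 32 = 320.
Change in producer surplus = 320 - 242 = 78.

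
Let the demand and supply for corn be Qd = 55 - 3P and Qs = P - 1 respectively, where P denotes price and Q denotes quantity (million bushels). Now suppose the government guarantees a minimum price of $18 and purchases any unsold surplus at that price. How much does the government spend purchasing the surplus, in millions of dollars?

288

Equilibrium: 55 - 3P = P - 1, so 56 = 4P and P* = 14, Q* = 13.
The floor of 18 is above the equilibrium price 14, so it binds.
At P = 18: Qd = 55 - 3·18 = 1 and Qs = 18 - 1 = 17.
Surplus = Qs - Qd = 16.
Government expenditure = surplus × support price = 16 × 18 = 288.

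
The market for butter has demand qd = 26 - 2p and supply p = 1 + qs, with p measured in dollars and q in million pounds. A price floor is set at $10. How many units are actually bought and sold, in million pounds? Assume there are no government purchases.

6

Rearranging supply gives qs = p - 1. In a free market, 26 - 2p = p - 1 gives the equilibrium p* = 9, q* = 8.
Because the floor (10) lies above the market-clearing price, it is binding.
At p = 10: qd = 26 - 2·10 = 6 and qs = 10 - 1 = 9.
The quantity actually transacted is the short side, demand: 6.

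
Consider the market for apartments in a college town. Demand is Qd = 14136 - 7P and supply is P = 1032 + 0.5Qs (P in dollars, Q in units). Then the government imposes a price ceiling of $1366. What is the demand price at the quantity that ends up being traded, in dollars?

Rearranging supply gives Qs = 2P - 2064. Without the control the market clears where 14136 - 7P = 2P - 2064, i.e. P* = 1800 and Q* = 1536.
The ceiling of 1366 is below the equilibrium price 1800, so it binds.
At P = 1366: Qd = 14136 - 7·1366 = 4574 and Qs = 2·1366 - 2064 = 668.
Only 668 units reach the market. On the demand curve, the marginal buyer's willingness to pay at Q = 668 is (14136 - 668)/7 = 1924.

1924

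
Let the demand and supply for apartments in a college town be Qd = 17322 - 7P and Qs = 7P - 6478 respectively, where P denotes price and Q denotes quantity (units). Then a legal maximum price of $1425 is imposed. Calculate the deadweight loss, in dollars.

Without the control the market clears where 17322 - 7P = 7P - 6478, i.e. P* = 1700 and Q* = 5422.
Because the ceiling (1425) lies below the market-clearing price, it is binding.
At P = 1425: Qd = 17322 - 7·1425 = 7347 and Qs = 7·1425 - 6478 = 3497.
Quantity traded falls to 3497. At Q = 3497 the demand price is (17322 - 3497)/7 = 1975 and the supply price is (6478 + 3497)/7 = 1425.
Deadweight loss = ½ · (1975 - 1425) · (5422 - 3497) = ½ · 550 · 1925 = 529375.

529375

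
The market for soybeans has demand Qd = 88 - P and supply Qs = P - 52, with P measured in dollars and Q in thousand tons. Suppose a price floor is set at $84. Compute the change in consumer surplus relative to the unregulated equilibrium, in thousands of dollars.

-154

In a free market, 88 - P = P - 52 gives the equilibrium P* = 70, Q* = 18.
Because the floor (84) lies above the market-clearing price, it is binding.
At P = 84: Qd = 88 - 84 = 4 and Qs = 84 - 52 = 32.
Consumer surplus without the control is ½ · (88 - 70) · 18 = 162.
With the floor, consumers buy 4 units at 84, so CS = ½ · (88 - 84) · 4 = 8.
Change in consumer surplus = 8 - 162 = -154.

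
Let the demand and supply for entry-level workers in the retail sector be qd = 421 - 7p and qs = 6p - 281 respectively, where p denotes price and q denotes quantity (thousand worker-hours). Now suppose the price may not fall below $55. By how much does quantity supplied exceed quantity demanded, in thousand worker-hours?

13

Setting quantity demanded equal to quantity supplied, 421 - 7p = 6p - 281, gives p* = 54 and q* = 43.
The floor of 55 is above the equilibrium price 54, so it binds.
At p = 55: qd = 421 - 7·55 = 36 and qs = 6·55 - 281 = 49.
Surplus = qs - qd = 49 - 36 = 13.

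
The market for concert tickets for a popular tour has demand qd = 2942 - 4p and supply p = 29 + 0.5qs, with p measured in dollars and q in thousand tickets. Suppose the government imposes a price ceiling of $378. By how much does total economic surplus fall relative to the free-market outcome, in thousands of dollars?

Rearranging supply gives qs = 2p - 58. Without the control the market clears where 2942 - 4p = 2p - 58, i.e. p* = 500 and q* = 942.
Because the ceiling (378) lies below the market-clearing price, it is binding.
At p = 378: qd = 2942 - 4·378 = 1430 and qs = 2·378 - 58 = 698.
Quantity traded falls to 698. At q = 698 the demand price is (2942 - 698)/4 = 561 and the supply price is (58 + 698)/2 = 378.
Deadweight loss = ½ · (561 - 378) · (942 - 698) = ½ · 183 · 244 = 22326.

22326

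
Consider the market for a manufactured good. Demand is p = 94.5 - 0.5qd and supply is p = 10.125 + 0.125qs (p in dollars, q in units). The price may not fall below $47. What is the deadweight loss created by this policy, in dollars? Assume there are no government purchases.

Rearranging demand gives qd = 189 - 2p; rearranging supply gives qs = 8p - 81. Setting quantity demanded equal to quantity supplied, 189 - 2p = 8p - 81, gives p* = 27 and q* = 135.
The floor of 47 is above the equilibrium price 27, so it binds.
At p = 47: qd = 189 - 2·47 = 95 and qs = 8·47 - 81 = 295.
Quantity traded falls to 95. At q = 95 the demand price is (189 - 95)/2 = 47 and the supply price is (81 + 95)/8 = 22.
Deadweight loss = ½ · (47 - 22) · (135 - 95) = ½ · 25 · 40 = 500.

500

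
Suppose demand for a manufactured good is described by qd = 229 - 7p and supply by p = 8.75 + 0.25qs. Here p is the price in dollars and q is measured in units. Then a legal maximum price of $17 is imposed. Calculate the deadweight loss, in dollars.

154

Rearranging supply gives qs = 4p - 35. In a free market, 229 - 7p = 4p - 35 gives the equilibrium p* = 24, q* = 61.
Since 17 < 24, the ceiling is binding.
At p = 17: qd = 229 - 7·17 = 110 and qs = 4·17 - 35 = 33.
Quantity traded falls to 33. At q = 33 the demand price is (229 - 33)/7 = 28 and the supply price is (35 + 33)/4 = 17.
Deadweight loss = ½ · (28 - 17) · (61 - 33) = ½ · 11 · 28 = 154.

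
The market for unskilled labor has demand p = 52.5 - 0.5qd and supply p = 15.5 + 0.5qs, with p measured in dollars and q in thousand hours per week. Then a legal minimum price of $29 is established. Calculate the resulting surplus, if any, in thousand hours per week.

0

Rearranging demand gives qd = 105 - 2p; rearranging supply gives qs = 2p - 31. Equilibrium: 105 - 2p = 2p - 31, so 136 = 4p and p* = 34, q* = 37.
Since 29 is below p* = 34, the floor does not bind and the free-market outcome prevails.
Since the control does not bind, there is no surplus.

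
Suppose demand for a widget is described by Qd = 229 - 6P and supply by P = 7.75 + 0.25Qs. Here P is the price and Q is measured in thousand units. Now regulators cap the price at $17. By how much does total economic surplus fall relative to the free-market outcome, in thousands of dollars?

270

Rearranging supply gives Qs = 4P - 31. Equilibrium: 229 - 6P = 4P - 31, so 260 = 10P and P* = 26, Q* = 73.
The ceiling of 17 is below the equilibrium price 26, so it binds.
At P = 17: Qd = 229 - 6·17 = 127 and Qs = 4·17 - 31 = 37.
Quantity traded falls to 37. At Q = 37 the demand price is (229 - 37)/6 = 32 and the supply price is (31 + 37)/4 = 17.
Deadweight loss = ½ · (32 - 17) · (73 - 37) = ½ · 15 · 36 = 270.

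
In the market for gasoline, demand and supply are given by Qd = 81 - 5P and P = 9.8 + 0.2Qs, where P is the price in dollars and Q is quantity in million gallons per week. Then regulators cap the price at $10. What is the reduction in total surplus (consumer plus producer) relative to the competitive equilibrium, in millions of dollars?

45

Rearranging supply gives Qs = 5P - 49. Setting quantity demanded equal to quantity supplied, 81 - 5P = 5P - 49, gives P* = 13 and Q* = 16.
Because the ceiling (10) lies below the market-clearing price, it is binding.
At P = 10: Qd = 81 - 5·10 = 31 and Qs = 5·10 - 49 = 1.
Quantity traded falls to 1. At Q = 1 the demand price is (81 - 1)/5 = 16 and the supply price is (49 + 1)/5 = 10.
Deadweight loss = ½ · (16 - 10) · (16 - 1) = ½ · 6 · 15 = 45.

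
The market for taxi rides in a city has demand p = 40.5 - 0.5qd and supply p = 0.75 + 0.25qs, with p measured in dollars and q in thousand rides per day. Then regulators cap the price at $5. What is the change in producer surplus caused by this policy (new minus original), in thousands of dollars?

-315

Rearranging demand gives qd = 81 - 2p; rearranging supply gives qs = 4p - 3. Equilibrium: 81 - 2p = 4p - 3, so 84 = 6p and p* = 14, q* = 53.
The ceiling of 5 is below the equilibrium price 14, so it binds.
At p = 5: qd = 81 - 2·5 = 71 and qs = 4·5 - 3 = 17.
Producer surplus without the control is ½ · (14 - 0.75) · 53 = 351.125.
With the ceiling, producers sell 17 units at 5, so PS = ½ · (5 - 0.75) · 17 = 36.125.
Change in producer surplus = 36.125 - 351.125 = -315.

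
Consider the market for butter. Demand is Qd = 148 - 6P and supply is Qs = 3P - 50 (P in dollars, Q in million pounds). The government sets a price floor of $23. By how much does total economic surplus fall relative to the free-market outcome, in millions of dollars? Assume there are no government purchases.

Setting quantity demanded equal to quantity supplied, 148 - 6P = 3P - 50, gives P* = 22 and Q* = 16.
The floor of 23 is above the equilibrium price 22, so it binds.
At P = 23: Qd = 148 - 6·23 = 10 and Qs = 3·23 - 50 = 19.
Quantity traded falls to 10. At Q = 10 the demand price is (148 - 10)/6 = 23 and the supply price is (50 + 10)/3 = 20.
Deadweight loss = ½ · (23 - 20) · (16 - 10) = ½ · 3 · 6 = 9.

9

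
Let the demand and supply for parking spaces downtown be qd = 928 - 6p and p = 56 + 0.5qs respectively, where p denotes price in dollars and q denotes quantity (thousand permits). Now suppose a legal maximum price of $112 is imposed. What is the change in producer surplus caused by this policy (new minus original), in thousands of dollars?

Rearranging supply gives qs = 2p - 112. Without the control the market clears where 928 - 6p = 2p - 112, i.e. p* = 130 and q* = 148.
The ceiling of 112 is below the equilibrium price 130, so it binds.
At p = 112: qd = 928 - 6·112 = 256 and qs = 2·112 - 112 = 112.
Producer surplus without the control is ½ · (130 - 56) · 148 = 5476.
With the ceiling, producers sell 112 units at 112, so PS = ½ · (112 - 56) · 112 = 3136.
Change in producer surplus = 3136 - 5476 = -2340.

-2340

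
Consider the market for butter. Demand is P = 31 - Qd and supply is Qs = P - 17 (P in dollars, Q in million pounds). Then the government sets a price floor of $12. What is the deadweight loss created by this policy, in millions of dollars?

Rearranging demand gives Qd = 31 - P. Equilibrium: 31 - P = P - 17, so 48 = 2P and P* = 24, Q* = 7.
The floor of 12 is below the equilibrium price 24, so it is not binding; the market clears at P* = 24, Q* = 7.
Since the control does not bind, no trades are prevented and deadweight loss is zero.

0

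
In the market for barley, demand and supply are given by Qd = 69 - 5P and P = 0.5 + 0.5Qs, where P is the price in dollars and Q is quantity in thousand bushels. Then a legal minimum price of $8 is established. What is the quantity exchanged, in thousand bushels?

Rearranging supply gives Qs = 2P - 1. Without the control the market clears where 69 - 5P = 2P - 1, i.e. P* = 10 and Q* = 19.
The floor of 8 is below the equilibrium price 10, so it is not binding; the market clears at P* = 10, Q* = 19.

19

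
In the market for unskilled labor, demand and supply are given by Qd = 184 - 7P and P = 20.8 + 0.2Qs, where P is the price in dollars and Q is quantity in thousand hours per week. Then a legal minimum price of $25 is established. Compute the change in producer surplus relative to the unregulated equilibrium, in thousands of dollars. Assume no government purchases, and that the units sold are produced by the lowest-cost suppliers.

4.1

Rearranging supply gives Qs = 5P - 104. In a free market, 184 - 7P = 5P - 104 gives the equilibrium P* = 24, Q* = 16.
Since 25 > 24, the floor is binding.
At P = 25: Qd = 184 - 7·25 = 9 and Qs = 5·25 - 104 = 21.
Producer surplus without the control is ½ · (24 - 20.8) · 16 = 25.6.
With the floor, 9 units are sold at 25. The supply price at Q = 9 is 22.6, so PS = ½ · [(25 - 20.8) + (25 - 22.6)] · 9 = 29.7.
Change in producer surplus = 29.7 - 25.6 = 4.1.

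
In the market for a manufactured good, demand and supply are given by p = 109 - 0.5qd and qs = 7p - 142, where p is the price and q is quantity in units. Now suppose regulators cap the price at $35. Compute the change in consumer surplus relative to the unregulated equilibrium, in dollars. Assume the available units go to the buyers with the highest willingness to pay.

208.75

Rearranging demand gives qd = 218 - 2p. Equilibrium: 218 - 2p = 7p - 142, so 360 = 9p and p* = 40, q* = 138.
Since 35 < 40, the ceiling is binding.
At p = 35: qd = 218 - 2·35 = 148 and qs = 7·35 - 142 = 103.
Consumer surplus without the control is ½ · (109 - 40) · 138 = 4761.
With the ceiling, 103 units are sold at 35 (assume they go to the highest-value buyers). The demand price at q = 103 is 57.5, so CS = ½ · [(109 - 35) + (57.5 - 35)] · 103 = 4969.75.
Change in consumer surplus = 4969.75 - 4761 = 208.75.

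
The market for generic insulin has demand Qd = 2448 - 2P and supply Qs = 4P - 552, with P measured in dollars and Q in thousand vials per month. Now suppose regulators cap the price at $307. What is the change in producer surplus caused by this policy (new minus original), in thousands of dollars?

Without the control the market clears where 2448 - 2P = 4P - 552, i.e. P* = 500 and Q* = 1448.
Since 307 < 500, the ceiling is binding.
At P = 307: Qd = 2448 - 2·307 = 1834 and Qs = 4·307 - 552 = 676.
Producer surplus without the control is ½ · (500 - 138) · 1448 = 262088.
With the ceiling, producers sell 676 units at 307, so PS = ½ · (307 - 138) · 676 = 57122.
Change in producer surplus = 57122 - 262088 = -204966.

-204966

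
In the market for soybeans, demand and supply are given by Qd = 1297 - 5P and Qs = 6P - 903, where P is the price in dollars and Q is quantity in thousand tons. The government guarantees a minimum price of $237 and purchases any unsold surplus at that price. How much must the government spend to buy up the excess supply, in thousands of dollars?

96459

Equilibrium: 1297 - 5P = 6P - 903, so 2200 = 11P and P* = 200, Q* = 297.
Since 237 > 200, the floor is binding.
At P = 237: Qd = 1297 - 5·237 = 112 and Qs = 6·237 - 903 = 519.
Surplus = Qs - Qd = 407.
Government expenditure = surplus × support price = 407 × 237 = 96459.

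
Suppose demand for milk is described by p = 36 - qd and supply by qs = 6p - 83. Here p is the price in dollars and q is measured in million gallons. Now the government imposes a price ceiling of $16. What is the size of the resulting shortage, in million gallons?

Rearranging demand gives qd = 36 - p. Without the control the market clears where 36 - p = 6p - 83, i.e. p* = 17 and q* = 19.
Because the ceiling (16) lies below the market-clearing price, it is binding.
At p = 16: qd = 36 - 16 = 20 and qs = 6·16 - 83 = 13.
Shortage = qd - qs = 20 - 13 = 7.

7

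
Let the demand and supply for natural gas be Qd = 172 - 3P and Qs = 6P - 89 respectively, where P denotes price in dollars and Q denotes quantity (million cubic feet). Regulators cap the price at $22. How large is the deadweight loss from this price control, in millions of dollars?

Equilibrium: 172 - 3P = 6P - 89, so 261 = 9P and P* = 29, Q* = 85.
Since 22 < 29, the ceiling is binding.
At P = 22: Qd = 172 - 3·22 = 106 and Qs = 6·22 - 89 = 43.
Quantity traded falls to 43. At Q = 43 the demand price is (172 - 43)/3 = 43 and the supply price is (89 + 43)/6 = 22.
Deadweight loss = ½ · (43 - 22) · (85 - 43) = ½ · 21 · 42 = 441.

441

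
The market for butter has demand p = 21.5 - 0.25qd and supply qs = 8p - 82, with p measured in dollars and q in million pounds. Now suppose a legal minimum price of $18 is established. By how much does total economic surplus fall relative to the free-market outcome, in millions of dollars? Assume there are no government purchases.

48

Rearranging demand gives qd = 86 - 4p. Without the control the market clears where 86 - 4p = 8p - 82, i.e. p* = 14 and q* = 30.
Since 18 > 14, the floor is binding.
At p = 18: qd = 86 - 4·18 = 14 and qs = 8·18 - 82 = 62.
Quantity traded falls to 14. At q = 14 the demand price is (86 - 14)/4 = 18 and the supply price is (82 + 14)/8 = 12.
Deadweight loss = ½ · (18 - 12) · (30 - 14) = ½ · 6 · 16 = 48.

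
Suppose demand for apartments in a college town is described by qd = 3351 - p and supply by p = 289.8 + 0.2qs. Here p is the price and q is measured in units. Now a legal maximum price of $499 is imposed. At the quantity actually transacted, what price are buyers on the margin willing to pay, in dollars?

2305

Rearranging supply gives qs = 5p - 1449. In a free market, 3351 - p = 5p - 1449 gives the equilibrium p* = 800, q* = 2551.
Because the ceiling (499) lies below the market-clearing price, it is binding.
At p = 499: qd = 3351 - 499 = 2852 and qs = 5·499 - 1449 = 1046.
Only 1046 units reach the market. On the demand curve, the marginal buyer's willingness to pay at q = 1046 is (3351 - 1046) = 2305.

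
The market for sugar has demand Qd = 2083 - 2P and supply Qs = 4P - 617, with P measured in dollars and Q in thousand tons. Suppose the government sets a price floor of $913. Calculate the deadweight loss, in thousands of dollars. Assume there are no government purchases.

321553.5

In a free market, 2083 - 2P = 4P - 617 gives the equilibrium P* = 450, Q* = 1183.
The floor of 913 is above the equilibrium price 450, so it binds.
At P = 913: Qd = 2083 - 2·913 = 257 and Qs = 4·913 - 617 = 3035.
Quantity traded falls to 257. At Q = 257 the demand price is (2083 - 257)/2 = 913 and the supply price is (617 + 257)/4 = 218.5.
Deadweight loss = ½ · (913 - 218.5) · (1183 - 257) = ½ · 694.5 · 926 = 321553.5.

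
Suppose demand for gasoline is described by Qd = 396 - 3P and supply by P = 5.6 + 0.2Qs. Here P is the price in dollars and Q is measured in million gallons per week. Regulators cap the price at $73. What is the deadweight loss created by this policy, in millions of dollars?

Rearranging supply gives Qs = 5P - 28. Without the control the market clears where 396 - 3P = 5P - 28, i.e. P* = 53 and Q* = 237.
The ceiling of 73 is above the equilibrium price 53, so it is not binding; the market clears at P* = 53, Q* = 237.
Since the control does not bind, no trades are prevented and deadweight loss is zero.

0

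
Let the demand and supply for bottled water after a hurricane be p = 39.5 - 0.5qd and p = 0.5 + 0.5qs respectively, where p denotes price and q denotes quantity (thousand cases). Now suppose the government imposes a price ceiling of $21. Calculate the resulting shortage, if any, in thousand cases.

0

Rearranging demand gives qd = 79 - 2p; rearranging supply gives qs = 2p - 1. Setting quantity demanded equal to quantity supplied, 79 - 2p = 2p - 1, gives p* = 20 and q* = 39.
The ceiling of 21 is above the equilibrium price 20, so it is not binding; the market clears at p* = 20, q* = 39.
Since the control does not bind, there is no shortage.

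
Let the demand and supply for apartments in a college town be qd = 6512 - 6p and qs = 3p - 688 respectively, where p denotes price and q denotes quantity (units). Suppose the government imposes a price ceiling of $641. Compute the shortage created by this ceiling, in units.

1431

Without the control the market clears where 6512 - 6p = 3p - 688, i.e. p* = 800 and q* = 1712.
Because the ceiling (641) lies below the market-clearing price, it is binding.
At p = 641: qd = 6512 - 6·641 = 2666 and qs = 3·641 - 688 = 1235.
Shortage = qd - qs = 2666 - 1235 = 1431.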